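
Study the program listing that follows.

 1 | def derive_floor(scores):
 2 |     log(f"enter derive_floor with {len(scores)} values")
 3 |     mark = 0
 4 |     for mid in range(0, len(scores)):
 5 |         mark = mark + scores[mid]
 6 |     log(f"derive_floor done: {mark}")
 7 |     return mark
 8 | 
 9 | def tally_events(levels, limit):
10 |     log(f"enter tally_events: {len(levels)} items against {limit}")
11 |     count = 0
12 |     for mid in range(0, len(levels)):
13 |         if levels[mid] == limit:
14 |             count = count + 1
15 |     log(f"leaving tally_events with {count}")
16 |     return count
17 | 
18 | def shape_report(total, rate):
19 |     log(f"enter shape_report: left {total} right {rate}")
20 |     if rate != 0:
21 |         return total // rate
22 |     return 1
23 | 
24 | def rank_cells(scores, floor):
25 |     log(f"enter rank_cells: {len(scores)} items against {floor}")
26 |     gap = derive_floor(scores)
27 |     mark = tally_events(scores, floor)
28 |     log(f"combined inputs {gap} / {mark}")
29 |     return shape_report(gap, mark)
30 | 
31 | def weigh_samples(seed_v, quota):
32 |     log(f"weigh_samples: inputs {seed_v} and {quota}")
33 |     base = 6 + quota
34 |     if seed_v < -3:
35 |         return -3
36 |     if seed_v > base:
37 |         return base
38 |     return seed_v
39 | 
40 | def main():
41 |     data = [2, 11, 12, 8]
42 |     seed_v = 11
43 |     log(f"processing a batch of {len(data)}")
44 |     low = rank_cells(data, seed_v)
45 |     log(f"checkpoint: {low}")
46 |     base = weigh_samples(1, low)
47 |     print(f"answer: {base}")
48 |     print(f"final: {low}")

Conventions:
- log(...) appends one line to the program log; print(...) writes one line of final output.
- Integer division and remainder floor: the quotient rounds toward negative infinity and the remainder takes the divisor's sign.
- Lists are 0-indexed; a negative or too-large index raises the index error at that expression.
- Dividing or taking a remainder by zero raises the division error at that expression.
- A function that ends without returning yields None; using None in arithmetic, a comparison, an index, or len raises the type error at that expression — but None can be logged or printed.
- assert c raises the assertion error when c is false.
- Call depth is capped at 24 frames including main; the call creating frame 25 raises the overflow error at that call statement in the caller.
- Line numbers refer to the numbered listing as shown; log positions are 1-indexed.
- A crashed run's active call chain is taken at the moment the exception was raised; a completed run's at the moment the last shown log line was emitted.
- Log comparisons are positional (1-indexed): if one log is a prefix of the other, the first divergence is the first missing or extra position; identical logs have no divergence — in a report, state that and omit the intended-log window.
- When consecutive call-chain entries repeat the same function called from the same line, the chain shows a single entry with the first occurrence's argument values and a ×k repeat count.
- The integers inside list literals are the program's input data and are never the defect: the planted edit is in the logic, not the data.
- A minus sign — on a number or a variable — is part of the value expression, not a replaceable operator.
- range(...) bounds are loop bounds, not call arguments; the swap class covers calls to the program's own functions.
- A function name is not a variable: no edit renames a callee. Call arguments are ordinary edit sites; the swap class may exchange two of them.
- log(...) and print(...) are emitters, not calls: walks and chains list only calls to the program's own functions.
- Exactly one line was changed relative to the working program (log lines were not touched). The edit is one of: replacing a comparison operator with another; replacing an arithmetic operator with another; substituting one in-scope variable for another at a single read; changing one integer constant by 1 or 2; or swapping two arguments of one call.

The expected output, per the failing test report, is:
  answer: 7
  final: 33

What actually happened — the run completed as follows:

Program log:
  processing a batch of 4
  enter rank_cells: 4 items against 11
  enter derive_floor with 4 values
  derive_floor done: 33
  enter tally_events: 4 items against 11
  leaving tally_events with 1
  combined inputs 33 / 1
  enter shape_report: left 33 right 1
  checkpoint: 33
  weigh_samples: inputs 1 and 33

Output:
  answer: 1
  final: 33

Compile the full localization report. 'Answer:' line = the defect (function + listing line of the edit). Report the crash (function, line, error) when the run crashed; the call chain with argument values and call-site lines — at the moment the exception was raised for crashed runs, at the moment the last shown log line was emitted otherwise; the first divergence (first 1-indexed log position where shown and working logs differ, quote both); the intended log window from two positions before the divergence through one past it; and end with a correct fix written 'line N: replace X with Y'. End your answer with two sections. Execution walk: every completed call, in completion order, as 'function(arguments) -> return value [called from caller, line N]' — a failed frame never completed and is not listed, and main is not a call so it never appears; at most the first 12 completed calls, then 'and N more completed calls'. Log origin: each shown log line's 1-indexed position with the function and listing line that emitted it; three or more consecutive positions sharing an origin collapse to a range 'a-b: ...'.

Answer: the defect is in main at line 46.
The tell: At log position 10 the runs split — shown 'weigh_samples: inputs 1 and 33', but the working version logs 'weigh_samples: inputs 33 and 1'.
Call chain: main -> weigh_samples(1, 33) (called at line 46).
First divergence: position 10; shown 'weigh_samples: inputs 1 and 33' vs intended 'weigh_samples: inputs 33 and 1'.
Intended log window:
  8: enter shape_report: left 33 right 1
  9: checkpoint: 33
  10: weigh_samples: inputs 33 and 1
Execution walk:
  derive_floor([2, 11, 12, 8]) -> 33  [called from rank_cells, line 26]
  tally_events([2, 11, 12, 8], 11) -> 1  [called from rank_cells, line 27]
  shape_report(33, 1) -> 33  [called from rank_cells, line 29]
  rank_cells([2, 11, 12, 8], 11) -> 33  [called from main, line 44]
  weigh_samples(1, 33) -> 1  [called from main, line 46]
Log origin:
  1 — main, line 43
  2 — rank_cells, line 25
  3 — derive_floor, line 2
  4 — derive_floor, line 6
  5 — tally_events, line 10
  6 — tally_events, line 15
  7 — rank_cells, line 28
  8 — shape_report, line 19
  9 — main, line 45
  10 — weigh_samples, line 32
A correct fix: line 46: replace `weigh_samples(1, low)` with `weigh_samples(low, 1)`.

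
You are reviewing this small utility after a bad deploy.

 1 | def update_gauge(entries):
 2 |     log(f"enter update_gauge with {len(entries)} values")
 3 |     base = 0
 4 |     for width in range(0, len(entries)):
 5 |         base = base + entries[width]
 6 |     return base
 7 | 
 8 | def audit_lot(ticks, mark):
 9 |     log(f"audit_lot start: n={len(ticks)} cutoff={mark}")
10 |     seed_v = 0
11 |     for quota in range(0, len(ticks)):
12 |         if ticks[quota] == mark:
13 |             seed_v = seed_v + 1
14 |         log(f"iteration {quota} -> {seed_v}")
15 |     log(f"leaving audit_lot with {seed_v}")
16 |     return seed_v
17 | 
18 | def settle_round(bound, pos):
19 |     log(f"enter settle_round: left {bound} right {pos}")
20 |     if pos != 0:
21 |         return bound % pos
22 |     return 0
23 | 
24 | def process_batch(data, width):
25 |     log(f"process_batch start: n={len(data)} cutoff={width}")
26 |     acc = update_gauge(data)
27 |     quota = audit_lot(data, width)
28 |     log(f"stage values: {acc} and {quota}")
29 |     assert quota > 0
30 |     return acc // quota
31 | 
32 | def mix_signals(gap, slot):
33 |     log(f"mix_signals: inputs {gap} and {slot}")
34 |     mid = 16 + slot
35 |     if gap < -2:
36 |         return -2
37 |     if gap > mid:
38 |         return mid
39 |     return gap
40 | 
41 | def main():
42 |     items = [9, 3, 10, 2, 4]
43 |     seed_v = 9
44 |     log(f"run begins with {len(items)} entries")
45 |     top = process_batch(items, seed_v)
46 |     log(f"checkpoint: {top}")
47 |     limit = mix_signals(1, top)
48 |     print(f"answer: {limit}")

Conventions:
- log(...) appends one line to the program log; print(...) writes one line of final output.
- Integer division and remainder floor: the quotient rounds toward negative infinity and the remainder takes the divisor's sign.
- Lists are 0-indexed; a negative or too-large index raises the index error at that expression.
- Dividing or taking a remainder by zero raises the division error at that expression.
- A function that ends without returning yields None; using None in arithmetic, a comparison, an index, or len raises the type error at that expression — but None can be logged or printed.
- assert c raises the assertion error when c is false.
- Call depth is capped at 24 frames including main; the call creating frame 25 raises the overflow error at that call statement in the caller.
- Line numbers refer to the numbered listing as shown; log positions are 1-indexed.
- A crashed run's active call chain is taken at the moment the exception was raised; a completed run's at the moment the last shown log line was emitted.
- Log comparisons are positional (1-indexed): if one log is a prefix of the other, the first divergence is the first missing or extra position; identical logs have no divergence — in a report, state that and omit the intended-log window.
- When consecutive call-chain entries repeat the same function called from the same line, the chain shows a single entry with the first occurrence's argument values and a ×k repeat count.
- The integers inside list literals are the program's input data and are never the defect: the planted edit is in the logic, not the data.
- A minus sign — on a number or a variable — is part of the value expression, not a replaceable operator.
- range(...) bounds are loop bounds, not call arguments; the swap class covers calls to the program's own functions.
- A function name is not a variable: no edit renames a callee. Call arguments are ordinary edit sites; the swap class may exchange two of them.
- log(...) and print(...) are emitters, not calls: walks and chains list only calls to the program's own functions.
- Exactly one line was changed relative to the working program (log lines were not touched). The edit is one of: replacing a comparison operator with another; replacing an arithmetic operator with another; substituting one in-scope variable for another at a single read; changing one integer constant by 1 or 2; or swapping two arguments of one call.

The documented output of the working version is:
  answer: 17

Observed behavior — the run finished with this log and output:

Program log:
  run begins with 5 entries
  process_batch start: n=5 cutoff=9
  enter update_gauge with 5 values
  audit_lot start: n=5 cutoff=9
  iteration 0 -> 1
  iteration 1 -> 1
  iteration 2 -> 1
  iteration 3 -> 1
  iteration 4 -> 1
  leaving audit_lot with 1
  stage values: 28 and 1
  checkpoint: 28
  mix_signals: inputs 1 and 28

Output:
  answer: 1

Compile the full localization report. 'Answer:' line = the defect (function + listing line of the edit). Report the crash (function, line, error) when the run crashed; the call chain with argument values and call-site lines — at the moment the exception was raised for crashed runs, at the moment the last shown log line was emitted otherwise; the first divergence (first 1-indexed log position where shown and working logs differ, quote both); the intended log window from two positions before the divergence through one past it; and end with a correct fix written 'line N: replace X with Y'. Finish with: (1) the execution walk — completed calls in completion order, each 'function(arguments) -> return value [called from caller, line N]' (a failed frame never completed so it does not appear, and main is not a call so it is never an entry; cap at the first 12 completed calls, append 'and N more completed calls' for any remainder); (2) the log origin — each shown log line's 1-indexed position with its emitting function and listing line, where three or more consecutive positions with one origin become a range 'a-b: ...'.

Answer: the defect is in main at line 47.
Key observation: Position 13 is the first bad log line: 'mix_signals: inputs 1 and 28' should read 'mix_signals: inputs 28 and 1'.
Call chain: main -> mix_signals(1, 28) (called at line 47).
First divergence: position 13; shown 'mix_signals: inputs 1 and 28' vs intended 'mix_signals: inputs 28 and 1'.
Intended log window:
  11: stage values: 28 and 1
  12: checkpoint: 28
  13: mix_signals: inputs 28 and 1
Execution walk:
  update_gauge([9, 3, 10, 2, 4]) -> 28  [called from process_batch, line 26]
  audit_lot([9, 3, 10, 2, 4], 9) -> 1  [called from process_batch, line 27]
  process_batch([9, 3, 10, 2, 4], 9) -> 28  [called from main, line 45]
  mix_signals(1, 28) -> 1  [called from main, line 47]
Log origin:
  1: emitted by main (line 44)
  2: emitted by process_batch (line 25)
  3: emitted by update_gauge (line 2)
  4: emitted by audit_lot (line 9)
  5-9: emitted by audit_lot (line 14)
  10: emitted by audit_lot (line 15)
  11: emitted by process_batch (line 28)
  12: emitted by main (line 46)
  13: emitted by mix_signals (line 33)
A correct fix: line 47: replace `mix_signals(1, top)` with `mix_signals(top, 1)`.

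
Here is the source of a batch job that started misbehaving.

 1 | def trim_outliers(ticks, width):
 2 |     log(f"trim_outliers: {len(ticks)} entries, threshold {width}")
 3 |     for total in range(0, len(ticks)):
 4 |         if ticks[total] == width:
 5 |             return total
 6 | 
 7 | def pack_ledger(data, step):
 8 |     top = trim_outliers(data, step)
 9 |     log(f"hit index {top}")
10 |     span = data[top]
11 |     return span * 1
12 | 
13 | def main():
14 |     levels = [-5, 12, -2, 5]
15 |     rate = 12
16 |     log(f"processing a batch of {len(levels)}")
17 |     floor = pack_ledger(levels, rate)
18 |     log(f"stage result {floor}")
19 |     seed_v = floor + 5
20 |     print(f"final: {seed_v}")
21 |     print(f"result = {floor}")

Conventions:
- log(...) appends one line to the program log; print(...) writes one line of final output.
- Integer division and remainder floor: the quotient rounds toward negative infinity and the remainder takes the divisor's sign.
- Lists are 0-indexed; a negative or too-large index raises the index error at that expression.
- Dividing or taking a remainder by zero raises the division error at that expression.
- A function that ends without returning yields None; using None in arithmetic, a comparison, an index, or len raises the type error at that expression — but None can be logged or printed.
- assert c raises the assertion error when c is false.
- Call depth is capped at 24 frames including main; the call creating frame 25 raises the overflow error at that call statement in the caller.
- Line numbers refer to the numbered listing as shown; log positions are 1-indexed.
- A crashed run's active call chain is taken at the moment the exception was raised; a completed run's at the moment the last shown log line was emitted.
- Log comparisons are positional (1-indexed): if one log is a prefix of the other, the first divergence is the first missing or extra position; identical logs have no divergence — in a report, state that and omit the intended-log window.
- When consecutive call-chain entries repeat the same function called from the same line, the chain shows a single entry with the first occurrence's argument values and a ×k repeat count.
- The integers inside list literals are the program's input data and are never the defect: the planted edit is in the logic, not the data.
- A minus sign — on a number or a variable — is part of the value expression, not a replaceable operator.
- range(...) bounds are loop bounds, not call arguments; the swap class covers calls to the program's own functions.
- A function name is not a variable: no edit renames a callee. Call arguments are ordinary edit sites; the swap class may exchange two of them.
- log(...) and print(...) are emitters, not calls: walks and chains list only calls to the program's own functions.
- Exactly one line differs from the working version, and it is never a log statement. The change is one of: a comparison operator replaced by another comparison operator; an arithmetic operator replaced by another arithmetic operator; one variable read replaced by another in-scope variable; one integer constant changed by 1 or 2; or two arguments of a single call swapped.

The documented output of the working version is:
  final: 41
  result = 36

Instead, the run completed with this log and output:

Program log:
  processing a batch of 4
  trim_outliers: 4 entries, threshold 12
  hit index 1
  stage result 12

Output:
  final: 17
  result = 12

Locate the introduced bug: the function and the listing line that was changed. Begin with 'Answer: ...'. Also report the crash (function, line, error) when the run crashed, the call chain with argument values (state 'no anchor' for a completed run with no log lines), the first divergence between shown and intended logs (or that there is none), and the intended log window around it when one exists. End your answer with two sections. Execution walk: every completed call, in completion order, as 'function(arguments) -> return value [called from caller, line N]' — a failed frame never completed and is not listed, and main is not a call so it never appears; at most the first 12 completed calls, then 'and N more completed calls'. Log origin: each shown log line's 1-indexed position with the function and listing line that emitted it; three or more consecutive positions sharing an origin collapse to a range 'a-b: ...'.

Answer: the defect is in pack_ledger at line 11.
Core observation: The log first diverges at position 4: the faulty run prints 'stage result 12' where the working version prints 'stage result 36'.
Call chain: main.
First divergence: position 4 — the shown line 'stage result 12' should read 'stage result 36'.
Intended log window:
  2: trim_outliers: 4 entries, threshold 12
  3: hit index 1
  4: stage result 36
Execution walk:
  trim_outliers([-5, 12, -2, 5], 12) -> 1  [called from pack_ledger, line 8]
  pack_ledger([-5, 12, -2, 5], 12) -> 12  [called from main, line 17]
Log line origins:
  1: emitted by main (line 16)
  2: emitted by trim_outliers (line 2)
  3: emitted by pack_ledger (line 9)
  4: emitted by main (line 18)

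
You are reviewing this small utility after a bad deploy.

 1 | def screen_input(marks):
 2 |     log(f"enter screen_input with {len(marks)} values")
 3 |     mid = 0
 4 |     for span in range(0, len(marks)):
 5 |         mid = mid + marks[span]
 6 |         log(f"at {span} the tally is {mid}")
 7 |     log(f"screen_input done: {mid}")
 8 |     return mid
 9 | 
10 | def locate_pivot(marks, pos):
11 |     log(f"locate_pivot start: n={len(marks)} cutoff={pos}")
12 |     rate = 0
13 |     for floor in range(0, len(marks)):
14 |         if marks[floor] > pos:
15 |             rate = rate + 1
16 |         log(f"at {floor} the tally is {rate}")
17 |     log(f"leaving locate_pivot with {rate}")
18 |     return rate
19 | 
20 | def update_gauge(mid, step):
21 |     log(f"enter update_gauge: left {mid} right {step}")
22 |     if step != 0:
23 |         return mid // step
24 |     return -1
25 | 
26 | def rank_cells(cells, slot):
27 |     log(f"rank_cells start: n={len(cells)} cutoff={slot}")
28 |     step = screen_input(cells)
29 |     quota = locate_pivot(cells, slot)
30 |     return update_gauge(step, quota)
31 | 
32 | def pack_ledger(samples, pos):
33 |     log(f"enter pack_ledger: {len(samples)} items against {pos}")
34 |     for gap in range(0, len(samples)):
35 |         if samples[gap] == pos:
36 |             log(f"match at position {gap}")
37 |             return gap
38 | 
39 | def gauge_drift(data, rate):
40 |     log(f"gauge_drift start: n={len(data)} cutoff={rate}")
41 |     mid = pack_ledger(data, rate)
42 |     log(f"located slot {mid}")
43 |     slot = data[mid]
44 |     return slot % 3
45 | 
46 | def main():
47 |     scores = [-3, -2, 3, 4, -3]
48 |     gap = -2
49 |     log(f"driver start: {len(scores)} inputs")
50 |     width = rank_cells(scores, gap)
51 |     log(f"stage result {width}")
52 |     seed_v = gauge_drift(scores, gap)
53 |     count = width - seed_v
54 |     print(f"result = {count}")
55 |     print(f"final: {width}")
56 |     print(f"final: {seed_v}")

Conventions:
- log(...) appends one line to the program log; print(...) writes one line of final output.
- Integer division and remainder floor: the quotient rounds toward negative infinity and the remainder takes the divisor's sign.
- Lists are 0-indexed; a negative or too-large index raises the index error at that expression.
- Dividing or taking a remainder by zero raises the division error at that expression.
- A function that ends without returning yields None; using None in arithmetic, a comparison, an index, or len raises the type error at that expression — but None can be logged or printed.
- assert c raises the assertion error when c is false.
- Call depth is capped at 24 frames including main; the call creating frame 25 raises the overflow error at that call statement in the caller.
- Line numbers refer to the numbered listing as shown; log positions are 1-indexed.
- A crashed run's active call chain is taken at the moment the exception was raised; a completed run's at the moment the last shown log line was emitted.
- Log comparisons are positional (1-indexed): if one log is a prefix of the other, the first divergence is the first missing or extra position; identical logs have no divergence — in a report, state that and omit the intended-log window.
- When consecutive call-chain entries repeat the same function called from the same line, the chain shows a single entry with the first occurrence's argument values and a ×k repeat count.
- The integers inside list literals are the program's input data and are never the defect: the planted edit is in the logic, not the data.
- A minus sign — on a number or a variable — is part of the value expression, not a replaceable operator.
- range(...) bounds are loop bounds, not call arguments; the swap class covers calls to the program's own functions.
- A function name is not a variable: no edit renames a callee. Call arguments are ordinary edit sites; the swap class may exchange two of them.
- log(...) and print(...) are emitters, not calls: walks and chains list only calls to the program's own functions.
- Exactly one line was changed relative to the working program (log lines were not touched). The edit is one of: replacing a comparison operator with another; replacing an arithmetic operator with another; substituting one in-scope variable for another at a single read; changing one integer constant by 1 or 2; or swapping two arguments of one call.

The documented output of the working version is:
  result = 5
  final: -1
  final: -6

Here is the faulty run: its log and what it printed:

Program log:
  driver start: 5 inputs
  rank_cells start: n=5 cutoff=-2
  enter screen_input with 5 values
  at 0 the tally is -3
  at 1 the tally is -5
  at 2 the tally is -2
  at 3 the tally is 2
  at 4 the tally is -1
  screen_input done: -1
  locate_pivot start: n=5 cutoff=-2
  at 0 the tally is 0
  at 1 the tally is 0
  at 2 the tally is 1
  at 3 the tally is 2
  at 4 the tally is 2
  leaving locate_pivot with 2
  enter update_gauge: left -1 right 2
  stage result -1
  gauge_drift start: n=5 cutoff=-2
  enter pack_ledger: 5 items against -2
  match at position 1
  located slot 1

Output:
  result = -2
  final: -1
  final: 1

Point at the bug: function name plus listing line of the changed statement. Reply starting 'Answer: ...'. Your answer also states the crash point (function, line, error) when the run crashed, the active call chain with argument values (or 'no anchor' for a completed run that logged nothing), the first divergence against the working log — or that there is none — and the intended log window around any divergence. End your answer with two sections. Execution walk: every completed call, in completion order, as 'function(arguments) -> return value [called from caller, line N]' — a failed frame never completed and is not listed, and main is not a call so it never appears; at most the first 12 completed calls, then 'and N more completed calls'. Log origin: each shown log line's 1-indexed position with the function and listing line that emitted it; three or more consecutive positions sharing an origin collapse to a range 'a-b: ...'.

Answer: the defect is in gauge_drift at line 44.
Key observation: The logs agree in full; only the final output differs.
Call chain: main -> gauge_drift([-3, -2, 3, 4, -3], -2) (called at line 52).
First divergence: there is none — every log position agrees.
Execution walk:
  screen_input([-3, -2, 3, 4, -3]) -> -1  [called from rank_cells, line 28]
  locate_pivot([-3, -2, 3, 4, -3], -2) -> 2  [called from rank_cells, line 29]
  update_gauge(-1, 2) -> -1  [called from rank_cells, line 30]
  rank_cells([-3, -2, 3, 4, -3], -2) -> -1  [called from main, line 50]
  pack_ledger([-3, -2, 3, 4, -3], -2) -> 1  [called from gauge_drift, line 41]
  gauge_drift([-3, -2, 3, 4, -3], -2) -> 1  [called from main, line 52]
Log line origins:
  1: logged in main at line 49
  2: logged in rank_cells at line 27
  3: logged in screen_input at line 2
  4-8: logged in screen_input at line 6
  9: logged in screen_input at line 7
  10: logged in locate_pivot at line 11
  11-15: logged in locate_pivot at line 16
  16: logged in locate_pivot at line 17
  17: logged in update_gauge at line 21
  18: logged in main at line 51
  19: logged in gauge_drift at line 40
  20: logged in pack_ledger at line 33
  21: logged in pack_ledger at line 36
  22: logged in gauge_drift at line 42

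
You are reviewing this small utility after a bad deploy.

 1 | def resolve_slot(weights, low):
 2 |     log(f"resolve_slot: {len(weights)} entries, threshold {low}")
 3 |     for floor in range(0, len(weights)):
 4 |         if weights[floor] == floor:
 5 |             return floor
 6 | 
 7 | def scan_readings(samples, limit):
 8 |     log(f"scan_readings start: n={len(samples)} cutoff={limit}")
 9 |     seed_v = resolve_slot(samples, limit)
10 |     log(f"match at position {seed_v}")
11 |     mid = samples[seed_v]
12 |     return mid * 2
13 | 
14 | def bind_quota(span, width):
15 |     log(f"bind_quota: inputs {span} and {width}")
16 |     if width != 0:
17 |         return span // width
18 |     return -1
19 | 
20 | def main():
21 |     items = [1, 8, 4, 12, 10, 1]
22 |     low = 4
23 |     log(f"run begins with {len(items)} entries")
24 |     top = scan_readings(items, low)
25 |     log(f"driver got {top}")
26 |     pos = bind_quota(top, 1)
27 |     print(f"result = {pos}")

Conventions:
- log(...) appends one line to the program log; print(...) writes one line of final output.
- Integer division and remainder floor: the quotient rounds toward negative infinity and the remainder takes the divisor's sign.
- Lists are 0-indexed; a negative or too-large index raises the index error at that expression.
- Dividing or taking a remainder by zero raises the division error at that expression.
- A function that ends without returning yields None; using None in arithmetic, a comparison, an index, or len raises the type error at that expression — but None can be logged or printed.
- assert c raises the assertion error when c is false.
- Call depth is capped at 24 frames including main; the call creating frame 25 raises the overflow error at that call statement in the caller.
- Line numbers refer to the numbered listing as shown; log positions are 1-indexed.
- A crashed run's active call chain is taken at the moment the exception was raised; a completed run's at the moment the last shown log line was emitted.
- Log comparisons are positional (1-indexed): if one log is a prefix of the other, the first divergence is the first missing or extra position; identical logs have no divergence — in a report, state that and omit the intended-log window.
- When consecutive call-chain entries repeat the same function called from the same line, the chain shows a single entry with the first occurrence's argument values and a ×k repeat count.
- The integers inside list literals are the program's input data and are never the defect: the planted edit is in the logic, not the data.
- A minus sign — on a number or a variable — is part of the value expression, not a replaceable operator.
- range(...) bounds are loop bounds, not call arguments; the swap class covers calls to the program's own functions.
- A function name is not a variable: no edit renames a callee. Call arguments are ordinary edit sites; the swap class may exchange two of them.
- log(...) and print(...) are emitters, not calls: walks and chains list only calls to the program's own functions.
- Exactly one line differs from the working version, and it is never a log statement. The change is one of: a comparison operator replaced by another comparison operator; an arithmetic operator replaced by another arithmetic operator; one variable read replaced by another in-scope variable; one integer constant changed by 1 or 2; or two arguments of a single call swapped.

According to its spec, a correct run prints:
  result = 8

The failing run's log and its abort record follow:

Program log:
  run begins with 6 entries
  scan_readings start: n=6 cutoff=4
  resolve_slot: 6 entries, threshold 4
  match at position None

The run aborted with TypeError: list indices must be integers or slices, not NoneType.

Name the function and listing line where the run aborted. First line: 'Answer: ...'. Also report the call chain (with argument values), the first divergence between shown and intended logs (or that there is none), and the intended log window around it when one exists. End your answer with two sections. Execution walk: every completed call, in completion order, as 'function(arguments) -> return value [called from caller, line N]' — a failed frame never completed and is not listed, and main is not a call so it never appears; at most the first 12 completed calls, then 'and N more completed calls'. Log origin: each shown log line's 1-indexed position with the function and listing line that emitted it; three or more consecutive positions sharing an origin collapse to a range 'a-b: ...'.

Answer: the error was raised in scan_readings, line 11.
The tell: Everything matches until log position 4, which reads 'match at position None' in place of 'match at position 2'.
Call chain: main -> scan_readings([1, 8, 4, 12, 10, 1], 4) (called at line 24).
First divergence: position 4 — shown 'match at position None', intended 'match at position 2'.
Intended log window:
  2: scan_readings start: n=6 cutoff=4
  3: resolve_slot: 6 entries, threshold 4
  4: match at position 2
  5: driver got 8
Execution walk:
  resolve_slot([1, 8, 4, 12, 10, 1], 4) -> None  [called from scan_readings, line 9]
Log origin:
  1 — main, line 23
  2 — scan_readings, line 8
  3 — resolve_slot, line 2
  4 — scan_readings, line 10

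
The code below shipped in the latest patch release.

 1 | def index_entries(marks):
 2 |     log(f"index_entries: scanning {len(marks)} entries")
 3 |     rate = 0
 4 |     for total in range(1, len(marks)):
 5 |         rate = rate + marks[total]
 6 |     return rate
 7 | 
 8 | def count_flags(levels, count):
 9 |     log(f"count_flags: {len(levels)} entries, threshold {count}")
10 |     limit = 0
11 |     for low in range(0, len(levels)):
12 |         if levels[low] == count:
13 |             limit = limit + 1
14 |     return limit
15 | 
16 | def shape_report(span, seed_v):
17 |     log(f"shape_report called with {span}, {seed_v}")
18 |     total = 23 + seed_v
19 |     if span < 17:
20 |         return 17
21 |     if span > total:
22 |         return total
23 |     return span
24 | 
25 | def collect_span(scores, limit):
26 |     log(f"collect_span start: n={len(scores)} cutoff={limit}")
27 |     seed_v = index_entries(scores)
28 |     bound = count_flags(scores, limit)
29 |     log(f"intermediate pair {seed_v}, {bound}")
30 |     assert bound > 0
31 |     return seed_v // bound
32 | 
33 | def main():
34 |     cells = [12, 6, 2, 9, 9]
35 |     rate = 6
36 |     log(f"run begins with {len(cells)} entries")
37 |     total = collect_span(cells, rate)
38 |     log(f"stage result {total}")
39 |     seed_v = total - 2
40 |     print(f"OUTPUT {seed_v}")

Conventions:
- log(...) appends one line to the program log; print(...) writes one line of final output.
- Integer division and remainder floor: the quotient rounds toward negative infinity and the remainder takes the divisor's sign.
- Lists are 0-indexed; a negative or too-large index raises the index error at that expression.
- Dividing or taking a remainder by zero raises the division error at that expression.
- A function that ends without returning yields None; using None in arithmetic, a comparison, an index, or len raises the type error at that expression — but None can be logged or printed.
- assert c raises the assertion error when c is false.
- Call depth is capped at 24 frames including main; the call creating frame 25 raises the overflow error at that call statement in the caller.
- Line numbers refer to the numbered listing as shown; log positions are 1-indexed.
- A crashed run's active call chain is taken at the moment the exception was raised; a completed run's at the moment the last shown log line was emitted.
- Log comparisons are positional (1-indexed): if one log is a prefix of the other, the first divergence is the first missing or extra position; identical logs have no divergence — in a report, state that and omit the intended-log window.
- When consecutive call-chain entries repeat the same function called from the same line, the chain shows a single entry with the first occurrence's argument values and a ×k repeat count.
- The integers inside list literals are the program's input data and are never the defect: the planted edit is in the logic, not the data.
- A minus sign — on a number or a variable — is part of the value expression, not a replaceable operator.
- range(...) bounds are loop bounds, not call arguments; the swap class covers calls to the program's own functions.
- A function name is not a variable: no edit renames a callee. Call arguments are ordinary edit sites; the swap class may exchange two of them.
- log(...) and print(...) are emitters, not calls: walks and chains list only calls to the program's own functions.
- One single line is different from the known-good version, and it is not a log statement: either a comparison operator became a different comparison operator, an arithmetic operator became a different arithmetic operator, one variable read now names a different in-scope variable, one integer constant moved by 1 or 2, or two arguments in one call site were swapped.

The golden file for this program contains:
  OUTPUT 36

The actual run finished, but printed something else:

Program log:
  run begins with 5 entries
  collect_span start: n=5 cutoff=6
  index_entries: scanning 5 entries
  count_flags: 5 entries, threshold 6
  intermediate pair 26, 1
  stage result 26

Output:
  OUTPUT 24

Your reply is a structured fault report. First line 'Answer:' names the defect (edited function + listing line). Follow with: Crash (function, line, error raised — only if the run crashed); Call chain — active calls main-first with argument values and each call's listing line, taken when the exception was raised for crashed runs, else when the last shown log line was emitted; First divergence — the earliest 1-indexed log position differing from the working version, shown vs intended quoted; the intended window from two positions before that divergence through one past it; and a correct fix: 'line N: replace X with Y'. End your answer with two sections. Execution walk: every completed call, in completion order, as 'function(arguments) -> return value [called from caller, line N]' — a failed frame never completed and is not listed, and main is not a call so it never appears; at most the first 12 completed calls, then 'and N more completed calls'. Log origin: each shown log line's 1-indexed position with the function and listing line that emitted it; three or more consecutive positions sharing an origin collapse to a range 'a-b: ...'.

Answer: the defect is in index_entries at line 4.
Key observation: Position 5 is the first bad log line: 'intermediate pair 26, 1' should read 'intermediate pair 38, 1'.
Call chain: main.
First divergence: position 5; shown 'intermediate pair 26, 1' vs intended 'intermediate pair 38, 1'.
Intended log window:
  3: index_entries: scanning 5 entries
  4: count_flags: 5 entries, threshold 6
  5: intermediate pair 38, 1
  6: stage result 38
Execution walk:
  index_entries([12, 6, 2, 9, 9]) -> 26  [called from collect_span, line 27]
  count_flags([12, 6, 2, 9, 9], 6) -> 1  [called from collect_span, line 28]
  collect_span([12, 6, 2, 9, 9], 6) -> 26  [called from main, line 37]
Log origins:
  1: logged in main at line 36
  2: logged in collect_span at line 26
  3: logged in index_entries at line 2
  4: logged in count_flags at line 9
  5: logged in collect_span at line 29
  6: logged in main at line 38
A correct fix: line 4: replace `1` with `0`.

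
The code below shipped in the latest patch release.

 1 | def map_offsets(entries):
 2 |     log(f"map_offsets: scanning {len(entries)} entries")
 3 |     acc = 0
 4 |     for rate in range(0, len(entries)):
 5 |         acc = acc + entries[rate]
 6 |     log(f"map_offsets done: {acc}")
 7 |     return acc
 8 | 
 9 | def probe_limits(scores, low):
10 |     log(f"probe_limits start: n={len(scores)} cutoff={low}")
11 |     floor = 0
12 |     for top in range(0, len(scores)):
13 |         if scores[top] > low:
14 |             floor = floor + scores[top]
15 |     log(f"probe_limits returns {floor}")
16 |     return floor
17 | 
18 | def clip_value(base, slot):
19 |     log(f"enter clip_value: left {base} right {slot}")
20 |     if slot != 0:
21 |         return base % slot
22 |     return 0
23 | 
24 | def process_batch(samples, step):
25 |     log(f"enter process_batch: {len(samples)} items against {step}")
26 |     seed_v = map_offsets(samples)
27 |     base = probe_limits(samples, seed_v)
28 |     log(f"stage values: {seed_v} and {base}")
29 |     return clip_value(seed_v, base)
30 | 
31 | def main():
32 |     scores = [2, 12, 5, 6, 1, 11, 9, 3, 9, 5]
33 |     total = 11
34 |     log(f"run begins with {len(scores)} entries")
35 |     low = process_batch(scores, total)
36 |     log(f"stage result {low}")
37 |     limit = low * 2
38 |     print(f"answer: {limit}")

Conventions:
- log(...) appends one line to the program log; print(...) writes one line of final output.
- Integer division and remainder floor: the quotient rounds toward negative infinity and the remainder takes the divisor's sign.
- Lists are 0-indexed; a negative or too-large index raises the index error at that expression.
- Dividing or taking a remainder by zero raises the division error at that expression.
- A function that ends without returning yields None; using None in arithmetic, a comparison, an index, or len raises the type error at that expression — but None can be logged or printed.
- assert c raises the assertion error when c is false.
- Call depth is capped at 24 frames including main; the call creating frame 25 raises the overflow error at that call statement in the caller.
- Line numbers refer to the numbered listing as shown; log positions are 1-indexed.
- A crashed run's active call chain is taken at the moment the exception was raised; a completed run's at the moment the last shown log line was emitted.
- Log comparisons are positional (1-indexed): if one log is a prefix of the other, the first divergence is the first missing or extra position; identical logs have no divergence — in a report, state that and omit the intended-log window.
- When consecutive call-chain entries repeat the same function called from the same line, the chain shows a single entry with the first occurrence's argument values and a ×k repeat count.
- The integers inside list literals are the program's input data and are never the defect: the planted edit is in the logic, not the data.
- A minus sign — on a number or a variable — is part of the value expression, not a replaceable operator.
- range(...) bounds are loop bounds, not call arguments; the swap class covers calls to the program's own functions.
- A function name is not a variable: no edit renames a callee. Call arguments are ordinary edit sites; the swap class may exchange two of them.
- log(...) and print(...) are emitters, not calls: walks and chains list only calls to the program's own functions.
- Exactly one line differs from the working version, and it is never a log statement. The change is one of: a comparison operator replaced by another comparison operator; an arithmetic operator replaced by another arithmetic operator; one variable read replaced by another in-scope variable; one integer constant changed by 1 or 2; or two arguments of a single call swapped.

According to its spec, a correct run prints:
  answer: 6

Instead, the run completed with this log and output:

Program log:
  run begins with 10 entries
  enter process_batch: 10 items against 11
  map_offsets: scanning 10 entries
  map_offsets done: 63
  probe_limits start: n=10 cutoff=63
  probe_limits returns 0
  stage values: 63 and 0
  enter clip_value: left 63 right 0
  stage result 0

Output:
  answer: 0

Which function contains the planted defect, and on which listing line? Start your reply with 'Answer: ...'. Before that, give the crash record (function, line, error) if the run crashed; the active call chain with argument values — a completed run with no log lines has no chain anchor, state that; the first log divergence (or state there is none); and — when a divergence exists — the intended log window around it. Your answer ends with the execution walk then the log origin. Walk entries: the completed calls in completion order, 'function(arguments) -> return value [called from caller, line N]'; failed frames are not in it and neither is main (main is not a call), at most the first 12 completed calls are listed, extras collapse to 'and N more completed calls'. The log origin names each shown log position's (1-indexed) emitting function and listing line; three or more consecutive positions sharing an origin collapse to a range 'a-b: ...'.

Answer: the defect is in process_batch at line 27.
Key observation: Log line 5 is where behavior first shows: 'probe_limits start: n=10 cutoff=63' appears instead of 'probe_limits start: n=10 cutoff=11'.
Call chain: main.
First divergence: position 5; shown 'probe_limits start: n=10 cutoff=63' vs intended 'probe_limits start: n=10 cutoff=11'.
Intended log window:
  3: map_offsets: scanning 10 entries
  4: map_offsets done: 63
  5: probe_limits start: n=10 cutoff=11
  6: probe_limits returns 12
Execution walk:
  map_offsets([2, 12, 5, 6, 1, 11, 9, 3, 9, 5]) -> 63  [called from process_batch, line 26]
  probe_limits([2, 12, 5, 6, 1, 11, 9, 3, 9, 5], 63) -> 0  [called from process_batch, line 27]
  clip_value(63, 0) -> 0  [called from process_batch, line 29]
  process_batch([2, 12, 5, 6, 1, 11, 9, 3, 9, 5], 11) -> 0  [called from main, line 35]
Origin of each log line:
  1: emitted by main (line 34)
  2: emitted by process_batch (line 25)
  3: emitted by map_offsets (line 2)
  4: emitted by map_offsets (line 6)
  5: emitted by probe_limits (line 10)
  6: emitted by probe_limits (line 15)
  7: emitted by process_batch (line 28)
  8: emitted by clip_value (line 19)
  9: emitted by main (line 36)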